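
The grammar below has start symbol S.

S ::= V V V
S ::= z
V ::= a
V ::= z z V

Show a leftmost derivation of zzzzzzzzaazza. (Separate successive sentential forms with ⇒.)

S ⇒ VVV   [S ::= V V V]
VVV ⇒ zzVVV   [V ::= z z V]
zzVVV ⇒ zzzzVVV   [V ::= z z V]
zzzzVVV ⇒ zzzzzzVVV   [V ::= z z V]
zzzzzzVVV ⇒ zzzzzzzzVVV   [V ::= z z V]
zzzzzzzzVVV ⇒ zzzzzzzzaVV   [V ::= a]
zzzzzzzzaVV ⇒ zzzzzzzzaaV   [V ::= a]
zzzzzzzzaaV ⇒ zzzzzzzzaazzV   [V ::= z z V]
zzzzzzzzaazzV ⇒ zzzzzzzzaazza   [V ::= a]

S ⇒ VVV ⇒ zzVVV ⇒ zzzzVVV ⇒ zzzzzzVVV ⇒ zzzzzzzzVVV ⇒ zzzzzzzzaVV ⇒ zzzzzzzzaaV ⇒ zzzzzzzzaazzV ⇒ zzzzzzzzaazza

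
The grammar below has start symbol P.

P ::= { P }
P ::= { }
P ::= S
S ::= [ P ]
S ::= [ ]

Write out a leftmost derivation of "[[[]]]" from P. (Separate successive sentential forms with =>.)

P => S => [P] => [S] => [[P]] => [[S]] => [[[]]]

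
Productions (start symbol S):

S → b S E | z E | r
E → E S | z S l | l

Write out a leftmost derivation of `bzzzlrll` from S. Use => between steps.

S=>bSE=>bzEE=>bzzSlE=>bzzzElE=>bzzzESlE=>bzzzlSlE=>bzzzlrlE=>bzzzlrll

S => bSE   [S → b S E]
bSE => bzEE   [S → z E]
bzEE => bzzSlE   [E → z S l]
bzzSlE => bzzzElE   [S → z E]
bzzzElE => bzzzESlE   [E → E S]
bzzzESlE => bzzzlSlE   [E → l]
bzzzlSlE => bzzzlrlE   [S → r]
bzzzlrlE => bzzzlrll   [E → l]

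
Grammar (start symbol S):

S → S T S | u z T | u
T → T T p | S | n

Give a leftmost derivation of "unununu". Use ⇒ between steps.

S ⇒ STS   [S → S T S]
STS ⇒ STSTS   [S → S T S]
STSTS ⇒ STSTSTS   [S → S T S]
STSTSTS ⇒ uTSTSTS   [S → u]
uTSTSTS ⇒ unSTSTS   [T → n]
unSTSTS ⇒ unuTSTS   [S → u]
unuTSTS ⇒ ununSTS   [T → n]
ununSTS ⇒ ununuTS   [S → u]
ununuTS ⇒ unununS   [T → n]
unununS ⇒ unununu   [S → u]

S⇒STS⇒STSTS⇒STSTSTS⇒uTSTSTS⇒unSTSTS⇒unuTSTS⇒ununSTS⇒ununuTS⇒unununS⇒unununu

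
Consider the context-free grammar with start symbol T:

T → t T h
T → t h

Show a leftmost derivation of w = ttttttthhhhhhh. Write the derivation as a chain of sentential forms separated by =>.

T => tTh   [T → t T h]
tTh => ttThh   [T → t T h]
ttThh => tttThhh   [T → t T h]
tttThhh => ttttThhhh   [T → t T h]
ttttThhhh => tttttThhhhh   [T → t T h]
tttttThhhhh => ttttttThhhhhh   [T → t T h]
ttttttThhhhhh => ttttttthhhhhhh   [T → t h]

T => tTh => ttThh => tttThhh => ttttThhhh => tttttThhhhh => ttttttThhhhhh => ttttttthhhhhhh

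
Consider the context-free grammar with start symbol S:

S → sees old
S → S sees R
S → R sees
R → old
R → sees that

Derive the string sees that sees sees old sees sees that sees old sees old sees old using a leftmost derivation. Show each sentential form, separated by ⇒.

S ⇒ S sees R ⇒ S sees R sees R ⇒ S sees R sees R sees R ⇒ S sees R sees R sees R sees R ⇒ S sees R sees R sees R sees R sees R ⇒ R sees sees R sees R sees R sees R sees R ⇒ sees that sees sees R sees R sees R sees R sees R ⇒ sees that sees sees old sees R sees R sees R sees R ⇒ sees that sees sees old sees sees that sees R sees R sees R ⇒ sees that sees sees old sees sees that sees old sees R sees R ⇒ sees that sees sees old sees sees that sees old sees old sees R ⇒ sees that sees sees old sees sees that sees old sees old sees old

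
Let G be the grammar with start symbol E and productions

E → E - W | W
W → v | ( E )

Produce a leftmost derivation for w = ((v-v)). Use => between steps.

E => W => (E) => (W) => ((E)) => ((E-W)) => ((W-W)) => ((v-W)) => ((v-v))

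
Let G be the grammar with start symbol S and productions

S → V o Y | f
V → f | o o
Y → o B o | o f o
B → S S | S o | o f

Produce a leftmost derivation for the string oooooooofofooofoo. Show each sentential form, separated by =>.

S => VoY   [S → V o Y]
VoY => oooY   [V → o o]
oooY => ooooBo   [Y → o B o]
ooooBo => ooooSSo   [B → S S]
ooooSSo => ooooVoYSo   [S → V o Y]
ooooVoYSo => oooooooYSo   [V → o o]
oooooooYSo => oooooooofoSo   [Y → o f o]
oooooooofoSo => oooooooofoVoYo   [S → V o Y]
oooooooofoVoYo => oooooooofofoYo   [V → f]
oooooooofofoYo => oooooooofofooBoo   [Y → o B o]
oooooooofofooBoo => oooooooofofooofoo   [B → o f]

S => VoY => oooY => ooooBo => ooooSSo => ooooVoYSo => oooooooYSo => oooooooofoSo => oooooooofoVoYo => oooooooofofoYo => oooooooofofooBoo => oooooooofofooofoo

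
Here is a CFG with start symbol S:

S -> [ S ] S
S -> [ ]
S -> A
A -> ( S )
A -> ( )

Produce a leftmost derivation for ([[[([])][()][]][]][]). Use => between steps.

S => A => (S) => ([S]S) => ([[S]S]S) => ([[[S]S]S]S) => ([[[A]S]S]S) => ([[[(S)]S]S]S) => ([[[([])]S]S]S) => ([[[([])][S]S]S]S) => ([[[([])][A]S]S]S) => ([[[([])][()]S]S]S) => ([[[([])][()][]]S]S) => ([[[([])][()][]][]]S) => ([[[([])][()][]][]][])

S => A   [S -> A]
A => (S)   [A -> ( S )]
(S) => ([S]S)   [S -> [ S ] S]
([S]S) => ([[S]S]S)   [S -> [ S ] S]
([[S]S]S) => ([[[S]S]S]S)   [S -> [ S ] S]
([[[S]S]S]S) => ([[[A]S]S]S)   [S -> A]
([[[A]S]S]S) => ([[[(S)]S]S]S)   [A -> ( S )]
([[[(S)]S]S]S) => ([[[([])]S]S]S)   [S -> [ ]]
([[[([])]S]S]S) => ([[[([])][S]S]S]S)   [S -> [ S ] S]
([[[([])][S]S]S]S) => ([[[([])][A]S]S]S)   [S -> A]
([[[([])][A]S]S]S) => ([[[([])][()]S]S]S)   [A -> ( )]
([[[([])][()]S]S]S) => ([[[([])][()][]]S]S)   [S -> [ ]]
([[[([])][()][]]S]S) => ([[[([])][()][]][]]S)   [S -> [ ]]
([[[([])][()][]][]]S) => ([[[([])][()][]][]][])   [S -> [ ]]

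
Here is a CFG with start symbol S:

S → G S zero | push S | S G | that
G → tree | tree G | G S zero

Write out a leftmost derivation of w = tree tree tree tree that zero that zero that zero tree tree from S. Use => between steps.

S => S G   [S → S G]
S G => S G G   [S → S G]
S G G => G S zero G G   [S → G S zero]
G S zero G G => tree G S zero G G   [G → tree G]
tree G S zero G G => tree tree G S zero G G   [G → tree G]
tree tree G S zero G G => tree tree tree G S zero G G   [G → tree G]
tree tree tree G S zero G G => tree tree tree G S zero S zero G G   [G → G S zero]
tree tree tree G S zero S zero G G => tree tree tree G S zero S zero S zero G G   [G → G S zero]
tree tree tree G S zero S zero S zero G G => tree tree tree tree S zero S zero S zero G G   [G → tree]
tree tree tree tree S zero S zero S zero G G => tree tree tree tree that zero S zero S zero G G   [S → that]
tree tree tree tree that zero S zero S zero G G => tree tree tree tree that zero that zero S zero G G   [S → that]
tree tree tree tree that zero that zero S zero G G => tree tree tree tree that zero that zero that zero G G   [S → that]
tree tree tree tree that zero that zero that zero G G => tree tree tree tree that zero that zero that zero tree G   [G → tree]
tree tree tree tree that zero that zero that zero tree G => tree tree tree tree that zero that zero that zero tree tree   [G → tree]

S => S G => S G G => G S zero G G => tree G S zero G G => tree tree G S zero G G => tree tree tree G S zero G G => tree tree tree G S zero S zero G G => tree tree tree G S zero S zero S zero G G => tree tree tree tree S zero S zero S zero G G => tree tree tree tree that zero S zero S zero G G => tree tree tree tree that zero that zero S zero G G => tree tree tree tree that zero that zero that zero G G => tree tree tree tree that zero that zero that zero tree G => tree tree tree tree that zero that zero that zero tree tree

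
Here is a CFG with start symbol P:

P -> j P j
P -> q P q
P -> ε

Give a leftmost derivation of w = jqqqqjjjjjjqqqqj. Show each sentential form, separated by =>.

P => jPj => jqPqj => jqqPqqj => jqqqPqqqj => jqqqqPqqqqj => jqqqqjPjqqqqj => jqqqqjjPjjqqqqj => jqqqqjjjPjjjqqqqj => jqqqqjjjjjjqqqqj

P => jPj   [P -> j P j]
jPj => jqPqj   [P -> q P q]
jqPqj => jqqPqqj   [P -> q P q]
jqqPqqj => jqqqPqqqj   [P -> q P q]
jqqqPqqqj => jqqqqPqqqqj   [P -> q P q]
jqqqqPqqqqj => jqqqqjPjqqqqj   [P -> j P j]
jqqqqjPjqqqqj => jqqqqjjPjjqqqqj   [P -> j P j]
jqqqqjjPjjqqqqj => jqqqqjjjPjjjqqqqj   [P -> j P j]
jqqqqjjjPjjjqqqqj => jqqqqjjjjjjqqqqj   [P -> ε]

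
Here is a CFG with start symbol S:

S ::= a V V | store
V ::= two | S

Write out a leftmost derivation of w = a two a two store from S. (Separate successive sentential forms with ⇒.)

S ⇒ a V V   [S ::= a V V]
a V V ⇒ a two V   [V ::= two]
a two V ⇒ a two S   [V ::= S]
a two S ⇒ a two a V V   [S ::= a V V]
a two a V V ⇒ a two a two V   [V ::= two]
a two a two V ⇒ a two a two S   [V ::= S]
a two a two S ⇒ a two a two store   [S ::= store]

S ⇒ a V V ⇒ a two V ⇒ a two S ⇒ a two a V V ⇒ a two a two V ⇒ a two a two S ⇒ a two a two store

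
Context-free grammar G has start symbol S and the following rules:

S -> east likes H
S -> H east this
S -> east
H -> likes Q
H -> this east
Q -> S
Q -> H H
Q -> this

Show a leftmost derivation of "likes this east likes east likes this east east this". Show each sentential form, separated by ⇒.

S ⇒ H east this ⇒ likes Q east this ⇒ likes H H east this ⇒ likes this east H east this ⇒ likes this east likes Q east this ⇒ likes this east likes S east this ⇒ likes this east likes east likes H east this ⇒ likes this east likes east likes this east east this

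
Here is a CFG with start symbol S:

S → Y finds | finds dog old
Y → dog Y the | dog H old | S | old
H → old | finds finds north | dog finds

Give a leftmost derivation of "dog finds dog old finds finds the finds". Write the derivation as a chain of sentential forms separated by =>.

S => Y finds => dog Y the finds => dog S the finds => dog Y finds the finds => dog S finds the finds => dog Y finds finds the finds => dog S finds finds the finds => dog finds dog old finds finds the finds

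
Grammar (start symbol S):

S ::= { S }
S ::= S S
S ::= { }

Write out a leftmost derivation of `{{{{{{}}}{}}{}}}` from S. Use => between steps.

S => {S} => {{S}} => {{SS}} => {{{S}S}} => {{{SS}S}} => {{{{S}S}S}} => {{{{{S}}S}S}} => {{{{{{}}}S}S}} => {{{{{{}}}{}}S}} => {{{{{{}}}{}}{}}}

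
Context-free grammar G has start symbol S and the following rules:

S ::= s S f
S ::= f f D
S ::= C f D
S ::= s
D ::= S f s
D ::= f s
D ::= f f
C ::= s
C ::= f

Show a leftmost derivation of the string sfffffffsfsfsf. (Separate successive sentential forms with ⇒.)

S ⇒ sSf   [S ::= s S f]
sSf ⇒ sCfDf   [S ::= C f D]
sCfDf ⇒ sffDf   [C ::= f]
sffDf ⇒ sffSfsf   [D ::= S f s]
sffSfsf ⇒ sffffDfsf   [S ::= f f D]
sffffDfsf ⇒ sffffSfsfsf   [D ::= S f s]
sffffSfsfsf ⇒ sffffffDfsfsf   [S ::= f f D]
sffffffDfsfsf ⇒ sfffffffsfsfsf   [D ::= f s]

S ⇒ sSf ⇒ sCfDf ⇒ sffDf ⇒ sffSfsf ⇒ sffffDfsf ⇒ sffffSfsfsf ⇒ sffffffDfsfsf ⇒ sfffffffsfsfsf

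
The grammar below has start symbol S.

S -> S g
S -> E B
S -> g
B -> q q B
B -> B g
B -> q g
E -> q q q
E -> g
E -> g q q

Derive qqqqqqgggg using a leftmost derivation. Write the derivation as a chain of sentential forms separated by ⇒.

S ⇒ EB   [S -> E B]
EB ⇒ qqqB   [E -> q q q]
qqqB ⇒ qqqBg   [B -> B g]
qqqBg ⇒ qqqBgg   [B -> B g]
qqqBgg ⇒ qqqBggg   [B -> B g]
qqqBggg ⇒ qqqqqBggg   [B -> q q B]
qqqqqBggg ⇒ qqqqqqgggg   [B -> q g]

S⇒EB⇒qqqB⇒qqqBg⇒qqqBgg⇒qqqBggg⇒qqqqqBggg⇒qqqqqqgggg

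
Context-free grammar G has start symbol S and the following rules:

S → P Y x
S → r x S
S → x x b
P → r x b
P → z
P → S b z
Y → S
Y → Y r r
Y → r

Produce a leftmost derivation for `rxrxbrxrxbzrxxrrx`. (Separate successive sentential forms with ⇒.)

S ⇒ rxS ⇒ rxPYx ⇒ rxrxbYx ⇒ rxrxbYrrx ⇒ rxrxbSrrx ⇒ rxrxbrxSrrx ⇒ rxrxbrxPYxrrx ⇒ rxrxbrxrxbYxrrx ⇒ rxrxbrxrxbSxrrx ⇒ rxrxbrxrxbPYxxrrx ⇒ rxrxbrxrxbzYxxrrx ⇒ rxrxbrxrxbzrxxrrx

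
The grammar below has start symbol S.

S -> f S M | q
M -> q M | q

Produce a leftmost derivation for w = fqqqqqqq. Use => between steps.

S => fSM   [S -> f S M]
fSM => fqM   [S -> q]
fqM => fqqM   [M -> q M]
fqqM => fqqqM   [M -> q M]
fqqqM => fqqqqM   [M -> q M]
fqqqqM => fqqqqqM   [M -> q M]
fqqqqqM => fqqqqqqM   [M -> q M]
fqqqqqqM => fqqqqqqq   [M -> q]

S => fSM => fqM => fqqM => fqqqM => fqqqqM => fqqqqqM => fqqqqqqM => fqqqqqqq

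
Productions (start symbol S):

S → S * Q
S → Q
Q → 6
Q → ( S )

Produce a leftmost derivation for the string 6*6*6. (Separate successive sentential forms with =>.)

S=>S*Q=>S*Q*Q=>Q*Q*Q=>6*Q*Q=>6*6*Q=>6*6*6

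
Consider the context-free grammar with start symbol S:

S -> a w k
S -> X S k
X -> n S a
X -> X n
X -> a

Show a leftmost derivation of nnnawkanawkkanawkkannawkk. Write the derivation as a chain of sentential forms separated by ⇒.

S ⇒ XSk   [S -> X S k]
XSk ⇒ XnSk   [X -> X n]
XnSk ⇒ XnnSk   [X -> X n]
XnnSk ⇒ nSannSk   [X -> n S a]
nSannSk ⇒ nXSkannSk   [S -> X S k]
nXSkannSk ⇒ nXnSkannSk   [X -> X n]
nXnSkannSk ⇒ nnSanSkannSk   [X -> n S a]
nnSanSkannSk ⇒ nnXSkanSkannSk   [S -> X S k]
nnXSkanSkannSk ⇒ nnXnSkanSkannSk   [X -> X n]
nnXnSkanSkannSk ⇒ nnnSanSkanSkannSk   [X -> n S a]
nnnSanSkanSkannSk ⇒ nnnawkanSkanSkannSk   [S -> a w k]
nnnawkanSkanSkannSk ⇒ nnnawkanawkkanSkannSk   [S -> a w k]
nnnawkanawkkanSkannSk ⇒ nnnawkanawkkanawkkannSk   [S -> a w k]
nnnawkanawkkanawkkannSk ⇒ nnnawkanawkkanawkkannawkk   [S -> a w k]

S⇒XSk⇒XnSk⇒XnnSk⇒nSannSk⇒nXSkannSk⇒nXnSkannSk⇒nnSanSkannSk⇒nnXSkanSkannSk⇒nnXnSkanSkannSk⇒nnnSanSkanSkannSk⇒nnnawkanSkanSkannSk⇒nnnawkanawkkanSkannSk⇒nnnawkanawkkanawkkannSk⇒nnnawkanawkkanawkkannawkk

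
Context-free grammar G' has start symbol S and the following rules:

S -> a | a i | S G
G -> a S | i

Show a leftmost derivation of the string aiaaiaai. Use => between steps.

S => SG   [S -> S G]
SG => aiG   [S -> a i]
aiG => aiaS   [G -> a S]
aiaS => aiaSG   [S -> S G]
aiaSG => aiaSGG   [S -> S G]
aiaSGG => aiaaiGG   [S -> a i]
aiaaiGG => aiaaiaSG   [G -> a S]
aiaaiaSG => aiaaiaaG   [S -> a]
aiaaiaaG => aiaaiaai   [G -> i]

S=>SG=>aiG=>aiaS=>aiaSG=>aiaSGG=>aiaaiGG=>aiaaiaSG=>aiaaiaaG=>aiaaiaai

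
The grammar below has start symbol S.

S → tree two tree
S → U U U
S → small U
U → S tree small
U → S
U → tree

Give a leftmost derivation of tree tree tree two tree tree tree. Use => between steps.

S => U U U => tree U U => tree tree U => tree tree S => tree tree U U U => tree tree S U U => tree tree tree two tree U U => tree tree tree two tree tree U => tree tree tree two tree tree tree

S => U U U   [S → U U U]
U U U => tree U U   [U → tree]
tree U U => tree tree U   [U → tree]
tree tree U => tree tree S   [U → S]
tree tree S => tree tree U U U   [S → U U U]
tree tree U U U => tree tree S U U   [U → S]
tree tree S U U => tree tree tree two tree U U   [S → tree two tree]
tree tree tree two tree U U => tree tree tree two tree tree U   [U → tree]
tree tree tree two tree tree U => tree tree tree two tree tree tree   [U → tree]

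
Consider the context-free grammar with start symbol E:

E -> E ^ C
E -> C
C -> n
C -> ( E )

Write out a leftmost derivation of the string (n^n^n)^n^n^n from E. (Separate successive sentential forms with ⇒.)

E ⇒ E^C ⇒ E^C^C ⇒ E^C^C^C ⇒ C^C^C^C ⇒ (E)^C^C^C ⇒ (E^C)^C^C^C ⇒ (E^C^C)^C^C^C ⇒ (C^C^C)^C^C^C ⇒ (n^C^C)^C^C^C ⇒ (n^n^C)^C^C^C ⇒ (n^n^n)^C^C^C ⇒ (n^n^n)^n^C^C ⇒ (n^n^n)^n^n^C ⇒ (n^n^n)^n^n^n

E ⇒ E^C   [E -> E ^ C]
E^C ⇒ E^C^C   [E -> E ^ C]
E^C^C ⇒ E^C^C^C   [E -> E ^ C]
E^C^C^C ⇒ C^C^C^C   [E -> C]
C^C^C^C ⇒ (E)^C^C^C   [C -> ( E )]
(E)^C^C^C ⇒ (E^C)^C^C^C   [E -> E ^ C]
(E^C)^C^C^C ⇒ (E^C^C)^C^C^C   [E -> E ^ C]
(E^C^C)^C^C^C ⇒ (C^C^C)^C^C^C   [E -> C]
(C^C^C)^C^C^C ⇒ (n^C^C)^C^C^C   [C -> n]
(n^C^C)^C^C^C ⇒ (n^n^C)^C^C^C   [C -> n]
(n^n^C)^C^C^C ⇒ (n^n^n)^C^C^C   [C -> n]
(n^n^n)^C^C^C ⇒ (n^n^n)^n^C^C   [C -> n]
(n^n^n)^n^C^C ⇒ (n^n^n)^n^n^C   [C -> n]
(n^n^n)^n^n^C ⇒ (n^n^n)^n^n^n   [C -> n]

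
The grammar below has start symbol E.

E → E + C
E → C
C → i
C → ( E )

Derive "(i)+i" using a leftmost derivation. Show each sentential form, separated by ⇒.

E ⇒ E+C   [E → E + C]
E+C ⇒ C+C   [E → C]
C+C ⇒ (E)+C   [C → ( E )]
(E)+C ⇒ (C)+C   [E → C]
(C)+C ⇒ (i)+C   [C → i]
(i)+C ⇒ (i)+i   [C → i]

E ⇒ E+C ⇒ C+C ⇒ (E)+C ⇒ (C)+C ⇒ (i)+C ⇒ (i)+i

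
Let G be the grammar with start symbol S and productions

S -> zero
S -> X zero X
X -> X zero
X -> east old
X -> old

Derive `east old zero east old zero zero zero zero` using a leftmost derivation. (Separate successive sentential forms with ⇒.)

S ⇒ X zero X ⇒ east old zero X ⇒ east old zero X zero ⇒ east old zero X zero zero ⇒ east old zero X zero zero zero ⇒ east old zero X zero zero zero zero ⇒ east old zero east old zero zero zero zero

S ⇒ X zero X   [S -> X zero X]
X zero X ⇒ east old zero X   [X -> east old]
east old zero X ⇒ east old zero X zero   [X -> X zero]
east old zero X zero ⇒ east old zero X zero zero   [X -> X zero]
east old zero X zero zero ⇒ east old zero X zero zero zero   [X -> X zero]
east old zero X zero zero zero ⇒ east old zero X zero zero zero zero   [X -> X zero]
east old zero X zero zero zero zero ⇒ east old zero east old zero zero zero zero   [X -> east old]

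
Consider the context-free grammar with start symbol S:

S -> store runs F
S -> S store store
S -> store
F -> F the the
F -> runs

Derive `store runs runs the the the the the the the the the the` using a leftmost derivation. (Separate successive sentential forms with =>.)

S => store runs F   [S -> store runs F]
store runs F => store runs F the the   [F -> F the the]
store runs F the the => store runs F the the the the   [F -> F the the]
store runs F the the the the => store runs F the the the the the the   [F -> F the the]
store runs F the the the the the the => store runs F the the the the the the the the   [F -> F the the]
store runs F the the the the the the the the => store runs F the the the the the the the the the the   [F -> F the the]
store runs F the the the the the the the the the the => store runs runs the the the the the the the the the the   [F -> runs]

S => store runs F => store runs F the the => store runs F the the the the => store runs F the the the the the the => store runs F the the the the the the the the => store runs F the the the the the the the the the the => store runs runs the the the the the the the the the the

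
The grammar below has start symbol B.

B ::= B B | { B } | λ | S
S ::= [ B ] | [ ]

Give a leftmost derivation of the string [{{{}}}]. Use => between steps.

B => S => [B] => [{B}] => [{BB}] => [{{B}B}] => [{{BB}B}] => [{{{B}B}B}] => [{{{}B}B}] => [{{{}}B}] => [{{{}}}]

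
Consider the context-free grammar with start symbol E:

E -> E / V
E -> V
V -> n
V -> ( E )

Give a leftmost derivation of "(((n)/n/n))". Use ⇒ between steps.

E ⇒ V   [E -> V]
V ⇒ (E)   [V -> ( E )]
(E) ⇒ (V)   [E -> V]
(V) ⇒ ((E))   [V -> ( E )]
((E)) ⇒ ((E/V))   [E -> E / V]
((E/V)) ⇒ ((E/V/V))   [E -> E / V]
((E/V/V)) ⇒ ((V/V/V))   [E -> V]
((V/V/V)) ⇒ (((E)/V/V))   [V -> ( E )]
(((E)/V/V)) ⇒ (((V)/V/V))   [E -> V]
(((V)/V/V)) ⇒ (((n)/V/V))   [V -> n]
(((n)/V/V)) ⇒ (((n)/n/V))   [V -> n]
(((n)/n/V)) ⇒ (((n)/n/n))   [V -> n]

E⇒V⇒(E)⇒(V)⇒((E))⇒((E/V))⇒((E/V/V))⇒((V/V/V))⇒(((E)/V/V))⇒(((V)/V/V))⇒(((n)/V/V))⇒(((n)/n/V))⇒(((n)/n/n))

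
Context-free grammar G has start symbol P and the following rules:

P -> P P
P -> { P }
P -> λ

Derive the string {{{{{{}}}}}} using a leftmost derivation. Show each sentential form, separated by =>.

P => {P} => {{P}} => {{{P}}} => {{{{P}}}} => {{{{{P}}}}} => {{{{{{P}}}}}} => {{{{{{}}}}}}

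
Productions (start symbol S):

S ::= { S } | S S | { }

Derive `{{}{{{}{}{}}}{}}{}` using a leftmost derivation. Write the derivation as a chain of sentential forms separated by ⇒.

S⇒SS⇒{S}S⇒{SS}S⇒{SSS}S⇒{{}SS}S⇒{{}{S}S}S⇒{{}{{S}}S}S⇒{{}{{SS}}S}S⇒{{}{{SSS}}S}S⇒{{}{{{}SS}}S}S⇒{{}{{{}{}S}}S}S⇒{{}{{{}{}{}}}S}S⇒{{}{{{}{}{}}}{}}S⇒{{}{{{}{}{}}}{}}{}

S ⇒ SS   [S ::= S S]
SS ⇒ {S}S   [S ::= { S }]
{S}S ⇒ {SS}S   [S ::= S S]
{SS}S ⇒ {SSS}S   [S ::= S S]
{SSS}S ⇒ {{}SS}S   [S ::= { }]
{{}SS}S ⇒ {{}{S}S}S   [S ::= { S }]
{{}{S}S}S ⇒ {{}{{S}}S}S   [S ::= { S }]
{{}{{S}}S}S ⇒ {{}{{SS}}S}S   [S ::= S S]
{{}{{SS}}S}S ⇒ {{}{{SSS}}S}S   [S ::= S S]
{{}{{SSS}}S}S ⇒ {{}{{{}SS}}S}S   [S ::= { }]
{{}{{{}SS}}S}S ⇒ {{}{{{}{}S}}S}S   [S ::= { }]
{{}{{{}{}S}}S}S ⇒ {{}{{{}{}{}}}S}S   [S ::= { }]
{{}{{{}{}{}}}S}S ⇒ {{}{{{}{}{}}}{}}S   [S ::= { }]
{{}{{{}{}{}}}{}}S ⇒ {{}{{{}{}{}}}{}}{}   [S ::= { }]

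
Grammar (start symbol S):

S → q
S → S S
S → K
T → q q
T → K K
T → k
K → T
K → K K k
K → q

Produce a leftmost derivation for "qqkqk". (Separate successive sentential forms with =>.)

S => K   [S → K]
K => KKk   [K → K K k]
KKk => KKkKk   [K → K K k]
KKkKk => qKkKk   [K → q]
qKkKk => qqkKk   [K → q]
qqkKk => qqkqk   [K → q]

S => K => KKk => KKkKk => qKkKk => qqkKk => qqkqk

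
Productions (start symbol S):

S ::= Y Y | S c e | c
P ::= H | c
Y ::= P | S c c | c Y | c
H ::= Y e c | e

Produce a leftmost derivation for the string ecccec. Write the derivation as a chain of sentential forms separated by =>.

S => YY   [S ::= Y Y]
YY => PY   [Y ::= P]
PY => HY   [P ::= H]
HY => eY   [H ::= e]
eY => eP   [Y ::= P]
eP => eH   [P ::= H]
eH => eYec   [H ::= Y e c]
eYec => eSccec   [Y ::= S c c]
eSccec => ecccec   [S ::= c]

S => YY => PY => HY => eY => eP => eH => eYec => eSccec => ecccec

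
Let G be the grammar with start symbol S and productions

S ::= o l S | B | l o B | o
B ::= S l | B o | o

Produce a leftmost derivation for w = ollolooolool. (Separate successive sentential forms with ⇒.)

S ⇒ olS   [S ::= o l S]
olS ⇒ olloB   [S ::= l o B]
olloB ⇒ olloSl   [B ::= S l]
olloSl ⇒ olloBl   [S ::= B]
olloBl ⇒ olloBol   [B ::= B o]
olloBol ⇒ olloBool   [B ::= B o]
olloBool ⇒ olloSlool   [B ::= S l]
olloSlool ⇒ olloloBlool   [S ::= l o B]
olloloBlool ⇒ olloloBolool   [B ::= B o]
olloloBolool ⇒ ollolooolool   [B ::= o]

S ⇒ olS ⇒ olloB ⇒ olloSl ⇒ olloBl ⇒ olloBol ⇒ olloBool ⇒ olloSlool ⇒ olloloBlool ⇒ olloloBolool ⇒ ollolooolool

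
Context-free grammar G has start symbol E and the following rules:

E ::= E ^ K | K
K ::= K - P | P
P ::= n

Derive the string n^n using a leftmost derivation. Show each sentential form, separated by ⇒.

E⇒E^K⇒K^K⇒P^K⇒n^K⇒n^P⇒n^n

E ⇒ E^K   [E ::= E ^ K]
E^K ⇒ K^K   [E ::= K]
K^K ⇒ P^K   [K ::= P]
P^K ⇒ n^K   [P ::= n]
n^K ⇒ n^P   [K ::= P]
n^P ⇒ n^n   [P ::= n]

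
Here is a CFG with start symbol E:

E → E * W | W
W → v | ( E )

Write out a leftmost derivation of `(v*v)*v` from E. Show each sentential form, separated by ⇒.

E⇒E*W⇒W*W⇒(E)*W⇒(E*W)*W⇒(W*W)*W⇒(v*W)*W⇒(v*v)*W⇒(v*v)*v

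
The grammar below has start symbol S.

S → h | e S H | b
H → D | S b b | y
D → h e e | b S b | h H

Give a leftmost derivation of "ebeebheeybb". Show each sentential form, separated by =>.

S => eSH   [S → e S H]
eSH => ebH   [S → b]
ebH => ebSbb   [H → S b b]
ebSbb => ebeSHbb   [S → e S H]
ebeSHbb => ebeeSHHbb   [S → e S H]
ebeeSHHbb => ebeebHHbb   [S → b]
ebeebHHbb => ebeebDHbb   [H → D]
ebeebDHbb => ebeebheeHbb   [D → h e e]
ebeebheeHbb => ebeebheeybb   [H → y]

S => eSH => ebH => ebSbb => ebeSHbb => ebeeSHHbb => ebeebHHbb => ebeebDHbb => ebeebheeHbb => ebeebheeybb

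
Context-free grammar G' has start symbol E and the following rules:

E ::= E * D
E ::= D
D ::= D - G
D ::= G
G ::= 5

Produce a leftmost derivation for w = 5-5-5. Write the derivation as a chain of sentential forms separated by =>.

E => D => D-G => D-G-G => G-G-G => 5-G-G => 5-5-G => 5-5-5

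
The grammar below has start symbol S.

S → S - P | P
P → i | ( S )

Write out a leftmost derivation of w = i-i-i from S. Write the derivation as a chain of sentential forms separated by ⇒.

S ⇒ S-P   [S → S - P]
S-P ⇒ S-P-P   [S → S - P]
S-P-P ⇒ P-P-P   [S → P]
P-P-P ⇒ i-P-P   [P → i]
i-P-P ⇒ i-i-P   [P → i]
i-i-P ⇒ i-i-i   [P → i]

S ⇒ S-P ⇒ S-P-P ⇒ P-P-P ⇒ i-P-P ⇒ i-i-P ⇒ i-i-i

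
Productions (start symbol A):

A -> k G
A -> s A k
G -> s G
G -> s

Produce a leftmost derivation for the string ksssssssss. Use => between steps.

A => kG   [A -> k G]
kG => ksG   [G -> s G]
ksG => kssG   [G -> s G]
kssG => ksssG   [G -> s G]
ksssG => kssssG   [G -> s G]
kssssG => ksssssG   [G -> s G]
ksssssG => kssssssG   [G -> s G]
kssssssG => ksssssssG   [G -> s G]
ksssssssG => kssssssssG   [G -> s G]
kssssssssG => ksssssssss   [G -> s]

A => kG => ksG => kssG => ksssG => kssssG => ksssssG => kssssssG => ksssssssG => kssssssssG => ksssssssss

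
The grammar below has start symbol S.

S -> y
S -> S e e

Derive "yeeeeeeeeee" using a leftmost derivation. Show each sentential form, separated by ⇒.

S ⇒ See ⇒ Seeee ⇒ Seeeeee ⇒ Seeeeeeee ⇒ Seeeeeeeeee ⇒ yeeeeeeeeee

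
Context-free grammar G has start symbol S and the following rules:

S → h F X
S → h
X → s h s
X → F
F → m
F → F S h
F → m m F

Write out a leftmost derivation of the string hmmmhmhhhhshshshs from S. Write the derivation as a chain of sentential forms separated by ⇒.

S ⇒ hFX ⇒ hFShX ⇒ hmmFShX ⇒ hmmmShX ⇒ hmmmhFXhX ⇒ hmmmhFShXhX ⇒ hmmmhFShShXhX ⇒ hmmmhmShShXhX ⇒ hmmmhmhhShXhX ⇒ hmmmhmhhhhXhX ⇒ hmmmhmhhhhshshX ⇒ hmmmhmhhhhshshshs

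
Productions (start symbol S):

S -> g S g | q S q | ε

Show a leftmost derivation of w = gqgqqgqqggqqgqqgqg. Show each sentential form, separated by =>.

S => gSg => gqSqg => gqgSgqg => gqgqSqgqg => gqgqqSqqgqg => gqgqqgSgqqgqg => gqgqqgqSqgqqgqg => gqgqqgqqSqqgqqgqg => gqgqqgqqgSgqqgqqgqg => gqgqqgqqggqqgqqgqg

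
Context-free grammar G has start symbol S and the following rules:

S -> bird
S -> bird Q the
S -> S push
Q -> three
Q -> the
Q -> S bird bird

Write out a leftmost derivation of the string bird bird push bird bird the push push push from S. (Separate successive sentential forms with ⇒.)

S ⇒ S push   [S -> S push]
S push ⇒ S push push   [S -> S push]
S push push ⇒ S push push push   [S -> S push]
S push push push ⇒ bird Q the push push push   [S -> bird Q the]
bird Q the push push push ⇒ bird S bird bird the push push push   [Q -> S bird bird]
bird S bird bird the push push push ⇒ bird S push bird bird the push push push   [S -> S push]
bird S push bird bird the push push push ⇒ bird bird push bird bird the push push push   [S -> bird]

S ⇒ S push ⇒ S push push ⇒ S push push push ⇒ bird Q the push push push ⇒ bird S bird bird the push push push ⇒ bird S push bird bird the push push push ⇒ bird bird push bird bird the push push push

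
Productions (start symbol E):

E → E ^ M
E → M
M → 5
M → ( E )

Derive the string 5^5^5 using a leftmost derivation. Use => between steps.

E => E^M => E^M^M => M^M^M => 5^M^M => 5^5^M => 5^5^5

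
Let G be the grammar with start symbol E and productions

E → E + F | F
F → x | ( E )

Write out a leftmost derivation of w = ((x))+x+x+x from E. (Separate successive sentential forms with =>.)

E=>E+F=>E+F+F=>E+F+F+F=>F+F+F+F=>(E)+F+F+F=>(F)+F+F+F=>((E))+F+F+F=>((F))+F+F+F=>((x))+F+F+F=>((x))+x+F+F=>((x))+x+x+F=>((x))+x+x+x

E => E+F   [E → E + F]
E+F => E+F+F   [E → E + F]
E+F+F => E+F+F+F   [E → E + F]
E+F+F+F => F+F+F+F   [E → F]
F+F+F+F => (E)+F+F+F   [F → ( E )]
(E)+F+F+F => (F)+F+F+F   [E → F]
(F)+F+F+F => ((E))+F+F+F   [F → ( E )]
((E))+F+F+F => ((F))+F+F+F   [E → F]
((F))+F+F+F => ((x))+F+F+F   [F → x]
((x))+F+F+F => ((x))+x+F+F   [F → x]
((x))+x+F+F => ((x))+x+x+F   [F → x]
((x))+x+x+F => ((x))+x+x+x   [F → x]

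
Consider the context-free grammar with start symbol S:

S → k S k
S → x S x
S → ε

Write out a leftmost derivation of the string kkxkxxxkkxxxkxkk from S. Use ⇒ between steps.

S⇒kSk⇒kkSkk⇒kkxSxkk⇒kkxkSkxkk⇒kkxkxSxkxkk⇒kkxkxxSxxkxkk⇒kkxkxxxSxxxkxkk⇒kkxkxxxkSkxxxkxkk⇒kkxkxxxkkxxxkxkk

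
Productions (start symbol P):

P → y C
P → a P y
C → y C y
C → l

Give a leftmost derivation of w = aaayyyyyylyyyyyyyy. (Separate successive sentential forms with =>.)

P => aPy => aaPyy => aaaPyyy => aaayCyyy => aaayyCyyyy => aaayyyCyyyyy => aaayyyyCyyyyyy => aaayyyyyCyyyyyyy => aaayyyyyyCyyyyyyyy => aaayyyyyylyyyyyyyy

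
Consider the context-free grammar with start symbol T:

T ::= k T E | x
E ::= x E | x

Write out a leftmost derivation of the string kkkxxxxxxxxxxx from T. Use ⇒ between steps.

T ⇒ kTE ⇒ kkTEE ⇒ kkkTEEE ⇒ kkkxEEE ⇒ kkkxxEEE ⇒ kkkxxxEEE ⇒ kkkxxxxEEE ⇒ kkkxxxxxEEE ⇒ kkkxxxxxxEEE ⇒ kkkxxxxxxxEEE ⇒ kkkxxxxxxxxEEE ⇒ kkkxxxxxxxxxEE ⇒ kkkxxxxxxxxxxE ⇒ kkkxxxxxxxxxxx

T ⇒ kTE   [T ::= k T E]
kTE ⇒ kkTEE   [T ::= k T E]
kkTEE ⇒ kkkTEEE   [T ::= k T E]
kkkTEEE ⇒ kkkxEEE   [T ::= x]
kkkxEEE ⇒ kkkxxEEE   [E ::= x E]
kkkxxEEE ⇒ kkkxxxEEE   [E ::= x E]
kkkxxxEEE ⇒ kkkxxxxEEE   [E ::= x E]
kkkxxxxEEE ⇒ kkkxxxxxEEE   [E ::= x E]
kkkxxxxxEEE ⇒ kkkxxxxxxEEE   [E ::= x E]
kkkxxxxxxEEE ⇒ kkkxxxxxxxEEE   [E ::= x E]
kkkxxxxxxxEEE ⇒ kkkxxxxxxxxEEE   [E ::= x E]
kkkxxxxxxxxEEE ⇒ kkkxxxxxxxxxEE   [E ::= x]
kkkxxxxxxxxxEE ⇒ kkkxxxxxxxxxxE   [E ::= x]
kkkxxxxxxxxxxE ⇒ kkkxxxxxxxxxxx   [E ::= x]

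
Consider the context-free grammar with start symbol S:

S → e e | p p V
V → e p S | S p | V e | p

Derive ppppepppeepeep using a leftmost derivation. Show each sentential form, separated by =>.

S => ppV => ppSp => ppppVp => ppppepSp => ppppepppVp => ppppepppVep => ppppepppVeep => ppppepppSpeep => ppppepppeepeep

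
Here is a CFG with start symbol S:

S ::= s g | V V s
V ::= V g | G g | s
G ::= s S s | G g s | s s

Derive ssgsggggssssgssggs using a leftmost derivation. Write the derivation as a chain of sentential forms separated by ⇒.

S ⇒ VVs ⇒ VgVs ⇒ VggVs ⇒ VgggVs ⇒ GggggVs ⇒ GgsggggVs ⇒ ssgsggggVs ⇒ ssgsggggVgs ⇒ ssgsggggGggs ⇒ ssgsggggsSsggs ⇒ ssgsggggsVVssggs ⇒ ssgsggggssVssggs ⇒ ssgsggggssGgssggs ⇒ ssgsggggssssgssggs

S ⇒ VVs   [S ::= V V s]
VVs ⇒ VgVs   [V ::= V g]
VgVs ⇒ VggVs   [V ::= V g]
VggVs ⇒ VgggVs   [V ::= V g]
VgggVs ⇒ GggggVs   [V ::= G g]
GggggVs ⇒ GgsggggVs   [G ::= G g s]
GgsggggVs ⇒ ssgsggggVs   [G ::= s s]
ssgsggggVs ⇒ ssgsggggVgs   [V ::= V g]
ssgsggggVgs ⇒ ssgsggggGggs   [V ::= G g]
ssgsggggGggs ⇒ ssgsggggsSsggs   [G ::= s S s]
ssgsggggsSsggs ⇒ ssgsggggsVVssggs   [S ::= V V s]
ssgsggggsVVssggs ⇒ ssgsggggssVssggs   [V ::= s]
ssgsggggssVssggs ⇒ ssgsggggssGgssggs   [V ::= G g]
ssgsggggssGgssggs ⇒ ssgsggggssssgssggs   [G ::= s s]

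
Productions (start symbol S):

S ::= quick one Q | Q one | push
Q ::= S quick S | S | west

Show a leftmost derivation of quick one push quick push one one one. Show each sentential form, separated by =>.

S => quick one Q => quick one S => quick one Q one => quick one S one => quick one Q one one => quick one S one one => quick one Q one one one => quick one S quick S one one one => quick one push quick S one one one => quick one push quick push one one one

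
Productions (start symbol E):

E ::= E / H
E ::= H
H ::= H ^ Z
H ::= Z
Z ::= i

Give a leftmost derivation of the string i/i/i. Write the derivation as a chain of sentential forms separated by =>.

E => E/H => E/H/H => H/H/H => Z/H/H => i/H/H => i/Z/H => i/i/H => i/i/Z => i/i/i

E => E/H   [E ::= E / H]
E/H => E/H/H   [E ::= E / H]
E/H/H => H/H/H   [E ::= H]
H/H/H => Z/H/H   [H ::= Z]
Z/H/H => i/H/H   [Z ::= i]
i/H/H => i/Z/H   [H ::= Z]
i/Z/H => i/i/H   [Z ::= i]
i/i/H => i/i/Z   [H ::= Z]
i/i/Z => i/i/i   [Z ::= i]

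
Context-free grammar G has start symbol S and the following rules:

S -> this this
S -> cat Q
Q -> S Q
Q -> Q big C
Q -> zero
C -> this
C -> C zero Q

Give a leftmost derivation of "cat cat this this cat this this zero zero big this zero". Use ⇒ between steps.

S ⇒ cat Q ⇒ cat S Q ⇒ cat cat Q Q ⇒ cat cat Q big C Q ⇒ cat cat S Q big C Q ⇒ cat cat this this Q big C Q ⇒ cat cat this this S Q big C Q ⇒ cat cat this this cat Q Q big C Q ⇒ cat cat this this cat S Q Q big C Q ⇒ cat cat this this cat this this Q Q big C Q ⇒ cat cat this this cat this this zero Q big C Q ⇒ cat cat this this cat this this zero zero big C Q ⇒ cat cat this this cat this this zero zero big this Q ⇒ cat cat this this cat this this zero zero big this zero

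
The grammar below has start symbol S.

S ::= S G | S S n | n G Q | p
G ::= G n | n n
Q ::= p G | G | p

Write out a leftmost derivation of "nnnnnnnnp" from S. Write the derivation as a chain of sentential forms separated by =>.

S => nGQ => nGnQ => nGnnQ => nGnnnQ => nGnnnnQ => nGnnnnnQ => nnnnnnnnQ => nnnnnnnnp

S => nGQ   [S ::= n G Q]
nGQ => nGnQ   [G ::= G n]
nGnQ => nGnnQ   [G ::= G n]
nGnnQ => nGnnnQ   [G ::= G n]
nGnnnQ => nGnnnnQ   [G ::= G n]
nGnnnnQ => nGnnnnnQ   [G ::= G n]
nGnnnnnQ => nnnnnnnnQ   [G ::= n n]
nnnnnnnnQ => nnnnnnnnp   [Q ::= p]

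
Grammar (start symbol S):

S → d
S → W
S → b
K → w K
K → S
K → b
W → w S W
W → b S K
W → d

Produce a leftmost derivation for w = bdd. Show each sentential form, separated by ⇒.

S ⇒ W ⇒ bSK ⇒ bdK ⇒ bdS ⇒ bdd

S ⇒ W   [S → W]
W ⇒ bSK   [W → b S K]
bSK ⇒ bdK   [S → d]
bdK ⇒ bdS   [K → S]
bdS ⇒ bdd   [S → d]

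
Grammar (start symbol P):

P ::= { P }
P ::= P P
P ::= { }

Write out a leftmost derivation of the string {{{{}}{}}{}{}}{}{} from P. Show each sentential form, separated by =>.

P => PP   [P ::= P P]
PP => PPP   [P ::= P P]
PPP => {P}PP   [P ::= { P }]
{P}PP => {PP}PP   [P ::= P P]
{PP}PP => {PPP}PP   [P ::= P P]
{PPP}PP => {{P}PP}PP   [P ::= { P }]
{{P}PP}PP => {{PP}PP}PP   [P ::= P P]
{{PP}PP}PP => {{{P}P}PP}PP   [P ::= { P }]
{{{P}P}PP}PP => {{{{}}P}PP}PP   [P ::= { }]
{{{{}}P}PP}PP => {{{{}}{}}PP}PP   [P ::= { }]
{{{{}}{}}PP}PP => {{{{}}{}}{}P}PP   [P ::= { }]
{{{{}}{}}{}P}PP => {{{{}}{}}{}{}}PP   [P ::= { }]
{{{{}}{}}{}{}}PP => {{{{}}{}}{}{}}{}P   [P ::= { }]
{{{{}}{}}{}{}}{}P => {{{{}}{}}{}{}}{}{}   [P ::= { }]

P=>PP=>PPP=>{P}PP=>{PP}PP=>{PPP}PP=>{{P}PP}PP=>{{PP}PP}PP=>{{{P}P}PP}PP=>{{{{}}P}PP}PP=>{{{{}}{}}PP}PP=>{{{{}}{}}{}P}PP=>{{{{}}{}}{}{}}PP=>{{{{}}{}}{}{}}{}P=>{{{{}}{}}{}{}}{}{}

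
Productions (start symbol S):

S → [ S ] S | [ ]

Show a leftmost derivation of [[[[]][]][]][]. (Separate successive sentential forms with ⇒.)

S⇒[S]S⇒[[S]S]S⇒[[[S]S]S]S⇒[[[[]]S]S]S⇒[[[[]][]]S]S⇒[[[[]][]][]]S⇒[[[[]][]][]][]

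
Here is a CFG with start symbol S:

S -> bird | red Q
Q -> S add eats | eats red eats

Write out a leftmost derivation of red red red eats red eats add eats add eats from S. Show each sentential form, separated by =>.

S => red Q => red S add eats => red red Q add eats => red red S add eats add eats => red red red Q add eats add eats => red red red eats red eats add eats add eats

S => red Q   [S -> red Q]
red Q => red S add eats   [Q -> S add eats]
red S add eats => red red Q add eats   [S -> red Q]
red red Q add eats => red red S add eats add eats   [Q -> S add eats]
red red S add eats add eats => red red red Q add eats add eats   [S -> red Q]
red red red Q add eats add eats => red red red eats red eats add eats add eats   [Q -> eats red eats]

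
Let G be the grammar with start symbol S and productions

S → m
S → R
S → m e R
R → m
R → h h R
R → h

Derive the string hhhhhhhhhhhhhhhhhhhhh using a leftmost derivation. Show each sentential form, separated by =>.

S => R => hhR => hhhhR => hhhhhhR => hhhhhhhhR => hhhhhhhhhhR => hhhhhhhhhhhhR => hhhhhhhhhhhhhhR => hhhhhhhhhhhhhhhhR => hhhhhhhhhhhhhhhhhhR => hhhhhhhhhhhhhhhhhhhhR => hhhhhhhhhhhhhhhhhhhhh

S => R   [S → R]
R => hhR   [R → h h R]
hhR => hhhhR   [R → h h R]
hhhhR => hhhhhhR   [R → h h R]
hhhhhhR => hhhhhhhhR   [R → h h R]
hhhhhhhhR => hhhhhhhhhhR   [R → h h R]
hhhhhhhhhhR => hhhhhhhhhhhhR   [R → h h R]
hhhhhhhhhhhhR => hhhhhhhhhhhhhhR   [R → h h R]
hhhhhhhhhhhhhhR => hhhhhhhhhhhhhhhhR   [R → h h R]
hhhhhhhhhhhhhhhhR => hhhhhhhhhhhhhhhhhhR   [R → h h R]
hhhhhhhhhhhhhhhhhhR => hhhhhhhhhhhhhhhhhhhhR   [R → h h R]
hhhhhhhhhhhhhhhhhhhhR => hhhhhhhhhhhhhhhhhhhhh   [R → h]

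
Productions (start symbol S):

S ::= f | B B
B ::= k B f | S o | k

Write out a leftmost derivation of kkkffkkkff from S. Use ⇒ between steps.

S ⇒ BB ⇒ kBfB ⇒ kkBffB ⇒ kkkffB ⇒ kkkffkBf ⇒ kkkffkkBff ⇒ kkkffkkkff

S ⇒ BB   [S ::= B B]
BB ⇒ kBfB   [B ::= k B f]
kBfB ⇒ kkBffB   [B ::= k B f]
kkBffB ⇒ kkkffB   [B ::= k]
kkkffB ⇒ kkkffkBf   [B ::= k B f]
kkkffkBf ⇒ kkkffkkBff   [B ::= k B f]
kkkffkkBff ⇒ kkkffkkkff   [B ::= k]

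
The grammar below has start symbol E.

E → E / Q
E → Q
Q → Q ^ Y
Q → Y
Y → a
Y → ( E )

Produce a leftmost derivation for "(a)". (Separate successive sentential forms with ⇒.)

E⇒Q⇒Y⇒(E)⇒(Q)⇒(Y)⇒(a)

E ⇒ Q   [E → Q]
Q ⇒ Y   [Q → Y]
Y ⇒ (E)   [Y → ( E )]
(E) ⇒ (Q)   [E → Q]
(Q) ⇒ (Y)   [Q → Y]
(Y) ⇒ (a)   [Y → a]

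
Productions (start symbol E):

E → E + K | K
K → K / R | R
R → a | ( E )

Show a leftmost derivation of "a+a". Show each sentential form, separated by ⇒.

E ⇒ E+K ⇒ K+K ⇒ R+K ⇒ a+K ⇒ a+R ⇒ a+a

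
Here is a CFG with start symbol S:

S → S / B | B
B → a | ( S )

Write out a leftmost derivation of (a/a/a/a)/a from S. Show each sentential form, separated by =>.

S => S/B => B/B => (S)/B => (S/B)/B => (S/B/B)/B => (S/B/B/B)/B => (B/B/B/B)/B => (a/B/B/B)/B => (a/a/B/B)/B => (a/a/a/B)/B => (a/a/a/a)/B => (a/a/a/a)/a

S => S/B   [S → S / B]
S/B => B/B   [S → B]
B/B => (S)/B   [B → ( S )]
(S)/B => (S/B)/B   [S → S / B]
(S/B)/B => (S/B/B)/B   [S → S / B]
(S/B/B)/B => (S/B/B/B)/B   [S → S / B]
(S/B/B/B)/B => (B/B/B/B)/B   [S → B]
(B/B/B/B)/B => (a/B/B/B)/B   [B → a]
(a/B/B/B)/B => (a/a/B/B)/B   [B → a]
(a/a/B/B)/B => (a/a/a/B)/B   [B → a]
(a/a/a/B)/B => (a/a/a/a)/B   [B → a]
(a/a/a/a)/B => (a/a/a/a)/a   [B → a]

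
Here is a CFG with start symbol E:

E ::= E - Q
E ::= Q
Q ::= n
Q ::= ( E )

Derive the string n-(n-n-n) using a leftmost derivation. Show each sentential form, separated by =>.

E => E-Q => Q-Q => n-Q => n-(E) => n-(E-Q) => n-(E-Q-Q) => n-(Q-Q-Q) => n-(n-Q-Q) => n-(n-n-Q) => n-(n-n-n)

E => E-Q   [E ::= E - Q]
E-Q => Q-Q   [E ::= Q]
Q-Q => n-Q   [Q ::= n]
n-Q => n-(E)   [Q ::= ( E )]
n-(E) => n-(E-Q)   [E ::= E - Q]
n-(E-Q) => n-(E-Q-Q)   [E ::= E - Q]
n-(E-Q-Q) => n-(Q-Q-Q)   [E ::= Q]
n-(Q-Q-Q) => n-(n-Q-Q)   [Q ::= n]
n-(n-Q-Q) => n-(n-n-Q)   [Q ::= n]
n-(n-n-Q) => n-(n-n-n)   [Q ::= n]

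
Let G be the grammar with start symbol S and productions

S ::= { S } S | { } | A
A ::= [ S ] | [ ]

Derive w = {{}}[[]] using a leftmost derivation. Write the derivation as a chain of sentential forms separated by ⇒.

S ⇒ {S}S   [S ::= { S } S]
{S}S ⇒ {{}}S   [S ::= { }]
{{}}S ⇒ {{}}A   [S ::= A]
{{}}A ⇒ {{}}[S]   [A ::= [ S ]]
{{}}[S] ⇒ {{}}[A]   [S ::= A]
{{}}[A] ⇒ {{}}[[]]   [A ::= [ ]]

S ⇒ {S}S ⇒ {{}}S ⇒ {{}}A ⇒ {{}}[S] ⇒ {{}}[A] ⇒ {{}}[[]]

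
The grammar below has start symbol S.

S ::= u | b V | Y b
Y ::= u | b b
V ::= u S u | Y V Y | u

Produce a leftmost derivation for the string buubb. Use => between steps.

S => bV   [S ::= b V]
bV => bYVY   [V ::= Y V Y]
bYVY => buVY   [Y ::= u]
buVY => buuY   [V ::= u]
buuY => buubb   [Y ::= b b]

S => bV => bYVY => buVY => buuY => buubb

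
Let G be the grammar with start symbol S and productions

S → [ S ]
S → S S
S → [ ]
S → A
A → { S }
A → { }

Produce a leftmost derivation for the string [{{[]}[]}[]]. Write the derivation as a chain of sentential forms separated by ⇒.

S ⇒ [S] ⇒ [SS] ⇒ [AS] ⇒ [{S}S] ⇒ [{SS}S] ⇒ [{AS}S] ⇒ [{{S}S}S] ⇒ [{{[]}S}S] ⇒ [{{[]}[]}S] ⇒ [{{[]}[]}[]]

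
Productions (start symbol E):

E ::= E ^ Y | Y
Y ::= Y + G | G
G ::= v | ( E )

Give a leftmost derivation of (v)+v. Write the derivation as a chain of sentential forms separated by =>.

E => Y   [E ::= Y]
Y => Y+G   [Y ::= Y + G]
Y+G => G+G   [Y ::= G]
G+G => (E)+G   [G ::= ( E )]
(E)+G => (Y)+G   [E ::= Y]
(Y)+G => (G)+G   [Y ::= G]
(G)+G => (v)+G   [G ::= v]
(v)+G => (v)+v   [G ::= v]

E => Y => Y+G => G+G => (E)+G => (Y)+G => (G)+G => (v)+G => (v)+v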